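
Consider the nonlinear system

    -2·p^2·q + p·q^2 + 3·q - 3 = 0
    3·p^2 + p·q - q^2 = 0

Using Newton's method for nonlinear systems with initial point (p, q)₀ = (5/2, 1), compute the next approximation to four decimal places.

At (5/2, 1): F = (-10.0000, 20.2500).
Jacobian J = [[-4·p·q + q^2, -2·p^2 + 2·p·q + 3], [6·p + q, p - 2·q]].
At the point, J = [[-9.0000, -4.5000], [16.0000, 0.5000]] (det J = 67.5000).
Solving J·Δ = −F gives Δ = (-1.2759, 0.3296).
Then the next iterate is (p, q)₁ = (1.2241, 1.3296).

(1.2241, 1.3296)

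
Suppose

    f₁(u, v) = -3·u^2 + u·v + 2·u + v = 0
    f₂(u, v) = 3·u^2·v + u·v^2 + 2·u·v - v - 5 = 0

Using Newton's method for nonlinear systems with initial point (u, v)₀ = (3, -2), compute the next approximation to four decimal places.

(1.3704, -2.0833)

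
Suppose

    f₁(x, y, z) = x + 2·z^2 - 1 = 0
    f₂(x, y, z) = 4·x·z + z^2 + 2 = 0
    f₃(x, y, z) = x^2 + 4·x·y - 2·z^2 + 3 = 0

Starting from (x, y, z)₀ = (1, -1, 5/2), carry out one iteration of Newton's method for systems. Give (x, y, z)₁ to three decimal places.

(0.231, -1.192, 1.327)

At (1, -1, 5/2): F = (12.500, 18.250, -12.500).
Jacobian J = [[1, 0, 4·z], [4·z, 0, 4·x + 2·z], [2·x + 4·y, 4·x, -4·z]].
At the point, J = [[1.000, 0.000, 10.000], [10.000, 0.000, 9.000], [-2.000, 4.000, -10.000]] (det J = 364.000).
Solving J·Δ = −F gives Δ = (-0.769, -0.192, -1.173).
Then the next iterate is (x, y, z)₁ = (0.231, -1.192, 1.327).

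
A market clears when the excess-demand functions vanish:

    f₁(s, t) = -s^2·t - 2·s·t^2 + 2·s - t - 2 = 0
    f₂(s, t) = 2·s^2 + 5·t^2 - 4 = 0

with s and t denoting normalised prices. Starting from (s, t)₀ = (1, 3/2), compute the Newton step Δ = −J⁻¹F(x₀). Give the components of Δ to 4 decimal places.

(-0.7624, -0.4134)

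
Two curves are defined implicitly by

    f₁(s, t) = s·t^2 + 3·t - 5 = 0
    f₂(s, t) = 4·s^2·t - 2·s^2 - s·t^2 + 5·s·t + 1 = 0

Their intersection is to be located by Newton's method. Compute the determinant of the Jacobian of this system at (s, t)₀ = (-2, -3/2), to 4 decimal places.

-200.2500

J = [[t^2, 2·s·t + 3], [8·s·t - 4·s - t^2 + 5·t, 4·s^2 - 2·s·t + 5·s]].
At the point, J = [[2.2500, 9.0000], [22.2500, 0.0000]].
det J = -200.2500.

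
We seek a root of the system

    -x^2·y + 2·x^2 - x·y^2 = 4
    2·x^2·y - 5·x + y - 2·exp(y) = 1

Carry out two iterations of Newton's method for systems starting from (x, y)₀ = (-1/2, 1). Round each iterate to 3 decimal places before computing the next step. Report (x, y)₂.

(-1.235, 1.886)

At (-1/2, 1): F = (-3.250, -2.43656).
Jacobian J = [[-2·x·y + 4·x - y^2, -x^2 - 2·x·y], [4·x·y - 5, 2·x^2 - 2·exp(y) + 1]].
At the point, J = [[-2.000, 0.750], [-7.000, -3.93656]] (det J = 13.12313).
Solving J·Δ = −F gives Δ = (-1.114, 1.362).
Then the next iterate is (x, y)₁ = (-1.614, 2.362).
Round to (-1.614, 2.362) and repeat: F = (4.06157, 0.51369), J = [[-4.41051, 5.01954], [-20.24907, -15.01432]].
Δ = (0.379, -0.476), so (x, y)₂ = (-1.235, 1.886).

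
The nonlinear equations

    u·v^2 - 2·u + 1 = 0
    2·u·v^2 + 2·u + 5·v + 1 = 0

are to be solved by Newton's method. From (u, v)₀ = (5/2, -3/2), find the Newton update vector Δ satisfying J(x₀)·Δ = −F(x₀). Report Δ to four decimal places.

(-1.2297, 0.1757)

At (5/2, -3/2): F = (1.6250, 9.7500).
Jacobian J = [[v^2 - 2, 2·u·v], [2·v^2 + 2, 4·u·v + 5]].
At the point, J = [[0.2500, -7.5000], [6.5000, -10.0000]] (det J = 46.2500).
Solving J·Δ = −F gives Δ = (-1.2297, 0.1757).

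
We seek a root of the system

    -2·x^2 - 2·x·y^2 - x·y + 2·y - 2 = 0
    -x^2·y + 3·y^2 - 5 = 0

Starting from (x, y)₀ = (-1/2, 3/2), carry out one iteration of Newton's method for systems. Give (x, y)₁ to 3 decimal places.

At (-1/2, 3/2): F = (3.500, 1.375).
Jacobian J = [[-4·x - 2·y^2 - y, -4·x·y - x + 2], [-2·x·y, -x^2 + 6·y]].
At the point, J = [[-4.000, 5.500], [1.500, 8.750]] (det J = -43.250).
Solving J·Δ = −F gives Δ = (0.533, -0.249).
Then the next iterate is (x, y)₁ = (0.033, 1.251).

(0.033, 1.251)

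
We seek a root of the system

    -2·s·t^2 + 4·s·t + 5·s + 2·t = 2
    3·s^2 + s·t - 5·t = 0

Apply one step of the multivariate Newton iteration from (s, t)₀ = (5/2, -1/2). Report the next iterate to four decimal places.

At (5/2, -1/2): F = (3.2500, 20.0000).
Jacobian J = [[-2·t^2 + 4·t + 5, -4·s·t + 4·s + 2], [6·s + t, s - 5]].
At the point, J = [[2.5000, 17.0000], [14.5000, -2.5000]] (det J = -252.7500).
Solving J·Δ = −F gives Δ = (-1.3773, 0.0114).
Then the next iterate is (s, t)₁ = (1.1227, -0.4886).

(1.1227, -0.4886)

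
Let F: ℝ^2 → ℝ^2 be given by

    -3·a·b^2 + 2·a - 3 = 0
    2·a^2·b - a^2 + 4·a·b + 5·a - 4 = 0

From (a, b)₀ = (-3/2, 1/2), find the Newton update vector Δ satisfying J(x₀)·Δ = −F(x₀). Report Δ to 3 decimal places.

(2.174, 0.479)

At (-3/2, 1/2): F = (-4.875, -14.500).
Jacobian J = [[-3·b^2 + 2, -6·a·b], [4·a·b - 2·a + 4·b + 5, 2·a^2 + 4·a]].
At the point, J = [[1.250, 4.500], [7.000, -1.500]] (det J = -33.375).
Solving J·Δ = −F gives Δ = (2.174, 0.479).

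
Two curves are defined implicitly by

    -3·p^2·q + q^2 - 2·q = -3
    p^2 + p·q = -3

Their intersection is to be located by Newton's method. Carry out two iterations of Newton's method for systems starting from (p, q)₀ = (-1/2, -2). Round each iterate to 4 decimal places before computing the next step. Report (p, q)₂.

(-2.7670, -3.2236)

At (-1/2, -2): F = (12.5000, 4.2500).
Jacobian J = [[-6·p·q, -3·p^2 + 2·q - 2], [2·p + q, p]].
At the point, J = [[-6.0000, -6.7500], [-3.0000, -0.5000]] (det J = -17.2500).
Solving J·Δ = −F gives Δ = (1.3007, 0.6957).
Then the next iterate is (p, q)₁ = (0.8007, -1.3043).
Round to (0.8007, -1.3043) and repeat: F = (9.818439, 2.596767), J = [[6.266118, -6.531961], [0.2971, 0.8007]].
Δ = (-3.5677, -1.9193), so (p, q)₂ = (-2.7670, -3.2236).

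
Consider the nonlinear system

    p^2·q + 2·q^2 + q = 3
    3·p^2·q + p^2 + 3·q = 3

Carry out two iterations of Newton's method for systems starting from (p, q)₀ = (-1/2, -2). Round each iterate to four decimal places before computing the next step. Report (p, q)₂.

(-0.5005, -0.8880)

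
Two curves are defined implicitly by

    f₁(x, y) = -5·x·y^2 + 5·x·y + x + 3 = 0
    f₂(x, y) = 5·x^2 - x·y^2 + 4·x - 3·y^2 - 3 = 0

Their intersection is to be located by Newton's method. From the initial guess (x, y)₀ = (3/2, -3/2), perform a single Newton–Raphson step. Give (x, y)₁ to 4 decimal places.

(0.9035, -1.0654)

At (3/2, -3/2): F = (-23.6250, 4.1250).
Jacobian J = [[-5·y^2 + 5·y + 1, -10·x·y + 5·x], [10·x - y^2 + 4, -2·x·y - 6·y]].
At the point, J = [[-17.7500, 30.0000], [16.7500, 13.5000]] (det J = -742.1250).
Solving J·Δ = −F gives Δ = (-0.5965, 0.4346).
Then the next iterate is (x, y)₁ = (0.9035, -1.0654).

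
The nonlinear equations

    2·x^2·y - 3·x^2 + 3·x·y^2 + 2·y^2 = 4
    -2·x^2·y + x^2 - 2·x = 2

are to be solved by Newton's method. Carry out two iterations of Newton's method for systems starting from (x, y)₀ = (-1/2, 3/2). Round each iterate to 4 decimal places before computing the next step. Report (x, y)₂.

(1.0614, -1.3942)

At (-1/2, 3/2): F = (-2.8750, -1.5000).
Jacobian J = [[4·x·y - 6·x + 3·y^2, 2·x^2 + 6·x·y + 4·y], [-4·x·y + 2·x - 2, -2·x^2]].
At the point, J = [[6.7500, 2.0000], [0.0000, -0.5000]] (det J = -3.3750).
Solving J·Δ = −F gives Δ = (1.3148, -3.0000).
Then the next iterate is (x, y)₁ = (0.8148, -1.5000).
Round to (0.8148, -1.5000) and repeat: F = (2.016506, -0.974004), J = [[-3.0276, -12.005402], [4.5184, -1.327798]].
Δ = (0.2466, 0.1058), so (x, y)₂ = (1.0614, -1.3942).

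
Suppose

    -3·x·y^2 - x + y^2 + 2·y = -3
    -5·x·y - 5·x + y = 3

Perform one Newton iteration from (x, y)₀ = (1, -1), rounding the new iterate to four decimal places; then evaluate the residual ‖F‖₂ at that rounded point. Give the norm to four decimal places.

18.8680

At (1, -1): F = (-2.0000, -4.0000).
Jacobian J = [[-3·y^2 - 1, -6·x·y + 2·y + 2], [-5·y - 5, -5·x + 1]].
At the point, J = [[-4.0000, 6.0000], [0.0000, -4.0000]] (det J = 16.0000).
Solving J·Δ = −F gives Δ = (-2.0000, -1.0000).
Then the next iterate is (x, y)₁ = (-1.0000, -2.0000).
Re-evaluating at (-1.0000, -2.0000): F = (16.0000, -10.0000), so ‖F‖₂ = 18.8680.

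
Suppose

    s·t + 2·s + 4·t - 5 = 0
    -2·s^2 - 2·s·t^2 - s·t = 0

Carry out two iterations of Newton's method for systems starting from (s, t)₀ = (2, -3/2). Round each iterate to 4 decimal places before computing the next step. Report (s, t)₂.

(0.9397, 0.5318)

At (2, -3/2): F = (-10.0000, -14.0000).
Jacobian J = [[t + 2, s + 4], [-4·s - 2·t^2 - t, -4·s·t - s]].
At the point, J = [[0.5000, 6.0000], [-11.0000, 10.0000]] (det J = 71.0000).
Solving J·Δ = −F gives Δ = (0.2254, 1.6479).
Then the next iterate is (s, t)₁ = (2.2254, 0.1479).
Round to (2.2254, 0.1479) and repeat: F = (0.371537, -10.331306), J = [[2.1479, 6.2254], [-9.093249, -3.541947]].
Δ = (-1.2857, 0.3839), so (s, t)₂ = (0.9397, 0.5318).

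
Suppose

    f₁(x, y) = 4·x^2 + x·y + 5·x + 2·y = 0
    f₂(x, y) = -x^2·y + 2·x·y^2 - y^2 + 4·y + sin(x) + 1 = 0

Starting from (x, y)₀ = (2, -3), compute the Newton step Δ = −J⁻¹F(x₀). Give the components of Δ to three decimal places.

(-0.831, 0.240)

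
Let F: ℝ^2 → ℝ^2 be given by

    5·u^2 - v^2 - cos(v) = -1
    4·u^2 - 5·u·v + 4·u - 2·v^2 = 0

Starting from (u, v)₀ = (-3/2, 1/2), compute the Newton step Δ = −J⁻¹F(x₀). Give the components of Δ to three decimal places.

(0.732, 0.262)

At (-3/2, 1/2): F = (11.12242, 6.250).
Jacobian J = [[10·u, -2·v + sin(v)], [8·u - 5·v + 4, -5·u - 4·v]].
At the point, J = [[-15.000, -0.52057], [-10.500, 5.500]] (det J = -87.96603).
Solving J·Δ = −F gives Δ = (0.732, 0.262).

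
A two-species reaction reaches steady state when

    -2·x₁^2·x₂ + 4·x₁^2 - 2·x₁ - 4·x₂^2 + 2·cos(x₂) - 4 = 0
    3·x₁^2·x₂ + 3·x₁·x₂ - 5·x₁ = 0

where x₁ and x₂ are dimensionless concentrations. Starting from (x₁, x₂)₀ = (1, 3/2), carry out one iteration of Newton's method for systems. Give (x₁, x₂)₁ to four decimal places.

(1.1410, 0.6336)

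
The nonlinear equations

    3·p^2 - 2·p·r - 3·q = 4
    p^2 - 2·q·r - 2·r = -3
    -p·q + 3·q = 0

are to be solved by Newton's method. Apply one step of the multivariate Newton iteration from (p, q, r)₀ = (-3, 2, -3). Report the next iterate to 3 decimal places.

(-1.647, 0.451, -0.902)

At (-3, 2, -3): F = (-1.000, 30.000, 12.000).
Jacobian J = [[6·p - 2·r, -3, -2·p], [2·p, -2·r, -2·q - 2], [-q, -p + 3, 0]].
At the point, J = [[-12.000, -3.000, 6.000], [-6.000, 6.000, -6.000], [-2.000, 6.000, 0.000]] (det J = -612.000).
Solving J·Δ = −F gives Δ = (1.353, -1.549, 2.098).
Then the next iterate is (p, q, r)₁ = (-1.647, 0.451, -0.902).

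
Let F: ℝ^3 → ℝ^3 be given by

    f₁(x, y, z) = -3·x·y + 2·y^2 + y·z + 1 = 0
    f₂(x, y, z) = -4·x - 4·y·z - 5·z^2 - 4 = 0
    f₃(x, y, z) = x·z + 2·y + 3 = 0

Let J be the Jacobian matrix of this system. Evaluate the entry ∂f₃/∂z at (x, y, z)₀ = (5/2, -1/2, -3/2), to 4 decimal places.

2.5000

∂f₃/∂z = x.
At (5/2, -1/2, -3/2) this is 2.5000.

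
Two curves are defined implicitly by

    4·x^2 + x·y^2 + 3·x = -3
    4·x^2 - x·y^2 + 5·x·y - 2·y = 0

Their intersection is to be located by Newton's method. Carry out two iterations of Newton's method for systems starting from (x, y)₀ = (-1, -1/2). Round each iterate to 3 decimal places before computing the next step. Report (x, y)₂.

(-2.520, 3.419)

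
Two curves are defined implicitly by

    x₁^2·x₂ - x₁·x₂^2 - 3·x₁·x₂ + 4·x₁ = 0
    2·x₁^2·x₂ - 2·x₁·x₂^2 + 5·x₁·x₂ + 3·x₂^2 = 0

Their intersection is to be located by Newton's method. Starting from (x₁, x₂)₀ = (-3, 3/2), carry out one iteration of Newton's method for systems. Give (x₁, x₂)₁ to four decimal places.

(-2.7000, 0.8250)

At (-3, 3/2): F = (21.7500, 24.7500).
Jacobian J = [[2·x₁·x₂ - x₂^2 - 3·x₂ + 4, x₁^2 - 2·x₁·x₂ - 3·x₁], [4·x₁·x₂ - 2·x₂^2 + 5·x₂, 2·x₁^2 - 4·x₁·x₂ + 5·x₁ + 6·x₂]].
At the point, J = [[-11.7500, 27.0000], [-15.0000, 30.0000]] (det J = 52.5000).
Solving J·Δ = −F gives Δ = (0.3000, -0.6750).
Then the next iterate is (x₁, x₂)₁ = (-2.7000, 0.8250).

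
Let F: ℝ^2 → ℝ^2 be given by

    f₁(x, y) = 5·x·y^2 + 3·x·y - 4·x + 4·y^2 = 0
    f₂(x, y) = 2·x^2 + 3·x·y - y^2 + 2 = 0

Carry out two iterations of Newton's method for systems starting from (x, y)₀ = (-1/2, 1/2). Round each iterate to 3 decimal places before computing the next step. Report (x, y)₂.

At (-1/2, 1/2): F = (1.625, 1.500).
Jacobian J = [[5·y^2 + 3·y - 4, 10·x·y + 3·x + 8·y], [4·x + 3·y, 3·x - 2·y]].
At the point, J = [[-1.250, 0.000], [-0.500, -2.500]] (det J = 3.125).
Solving J·Δ = −F gives Δ = (1.300, 0.340).
Then the next iterate is (x, y)₁ = (0.800, 0.840).
Round to (0.800, 0.840) and repeat: F = (4.46080, 4.59040), J = [[2.048, 15.840], [5.720, 0.720]].
Δ = (-0.780, -0.181), so (x, y)₂ = (0.020, 0.659).

(0.020, 0.659)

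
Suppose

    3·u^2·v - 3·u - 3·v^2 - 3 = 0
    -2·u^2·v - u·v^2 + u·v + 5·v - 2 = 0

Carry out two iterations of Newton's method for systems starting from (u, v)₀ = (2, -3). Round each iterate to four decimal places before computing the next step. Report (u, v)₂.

(1.4967, 0.1767)

At (2, -3): F = (-72.0000, -17.0000).
Jacobian J = [[6·u·v - 3, 3·u^2 - 6·v], [-4·u·v - v^2 + v, -2·u^2 - 2·u·v + u + 5]].
At the point, J = [[-39.0000, 30.0000], [12.0000, 11.0000]] (det J = -789.0000).
Solving J·Δ = −F gives Δ = (-0.3574, 1.9354).
Then the next iterate is (u, v)₁ = (1.6426, -1.0646).
Round to (1.6426, -1.0646) and repeat: F = (-19.945222, -5.188522), J = [[-13.492272, 14.482004], [4.796875, 4.743754]].
Δ = (-0.1459, 1.2413), so (u, v)₂ = (1.4967, 0.1767).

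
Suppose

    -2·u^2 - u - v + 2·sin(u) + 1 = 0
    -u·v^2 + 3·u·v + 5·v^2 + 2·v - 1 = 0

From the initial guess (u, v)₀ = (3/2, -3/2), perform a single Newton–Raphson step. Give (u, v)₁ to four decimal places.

(1.3479, -1.9622)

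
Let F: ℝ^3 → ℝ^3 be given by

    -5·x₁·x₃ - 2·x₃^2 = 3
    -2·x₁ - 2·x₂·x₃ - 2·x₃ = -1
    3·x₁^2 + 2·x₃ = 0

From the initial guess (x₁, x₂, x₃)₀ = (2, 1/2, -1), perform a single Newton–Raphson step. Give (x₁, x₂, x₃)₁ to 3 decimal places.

(1.146, -0.171, -0.878)

At (2, 1/2, -1): F = (5.000, 0.000, 10.000).
Jacobian J = [[-5·x₃, 0, -5·x₁ - 4·x₃], [-2, -2·x₃, -2·x₂ - 2], [6·x₁, 0, 2]].
At the point, J = [[5.000, 0.000, -6.000], [-2.000, 2.000, -3.000], [12.000, 0.000, 2.000]] (det J = 164.000).
Solving J·Δ = −F gives Δ = (-0.854, -0.671, 0.122).
Then the next iterate is (x₁, x₂, x₃)₁ = (1.146, -0.171, -0.878).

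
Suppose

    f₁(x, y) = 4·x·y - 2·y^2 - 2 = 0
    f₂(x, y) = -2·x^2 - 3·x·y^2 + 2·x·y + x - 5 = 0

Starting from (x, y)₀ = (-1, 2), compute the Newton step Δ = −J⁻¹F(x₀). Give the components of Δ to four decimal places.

(4.0909, 1.2273)

At (-1, 2): F = (-18.0000, 0.0000).
Jacobian J = [[4·y, 4·x - 4·y], [-4·x - 3·y^2 + 2·y + 1, -6·x·y + 2·x]].
At the point, J = [[8.0000, -12.0000], [-3.0000, 10.0000]] (det J = 44.0000).
Solving J·Δ = −F gives Δ = (4.0909, 1.2273).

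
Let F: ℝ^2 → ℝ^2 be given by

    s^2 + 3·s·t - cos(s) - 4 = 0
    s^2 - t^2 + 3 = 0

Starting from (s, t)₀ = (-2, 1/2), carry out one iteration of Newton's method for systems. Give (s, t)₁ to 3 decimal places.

(0.092, -1.120)

At (-2, 1/2): F = (-2.58385, 6.750).
Jacobian J = [[2·s + 3·t + sin(s), 3·s], [2·s, -2·t]].
At the point, J = [[-3.40930, -6.000], [-4.000, -1.000]] (det J = -20.59070).
Solving J·Δ = −F gives Δ = (2.092, -1.620).
Then the next iterate is (s, t)₁ = (0.092, -1.120).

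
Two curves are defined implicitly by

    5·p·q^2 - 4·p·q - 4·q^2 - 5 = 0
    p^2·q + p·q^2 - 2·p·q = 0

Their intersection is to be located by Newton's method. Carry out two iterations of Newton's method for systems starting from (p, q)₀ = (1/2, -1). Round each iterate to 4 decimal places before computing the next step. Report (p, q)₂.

At (1/2, -1): F = (-4.5000, 1.2500).
Jacobian J = [[5·q^2 - 4·q, 10·p·q - 4·p - 8·q], [2·p·q + q^2 - 2·q, p^2 + 2·p·q - 2·p]].
At the point, J = [[9.0000, 1.0000], [2.0000, -1.7500]] (det J = -17.7500).
Solving J·Δ = −F gives Δ = (0.3732, 1.1408).
Then the next iterate is (p, q)₁ = (0.8732, 0.1408).
Round to (0.8732, 0.1408) and repeat: F = (-5.484530, -0.121225), J = [[-0.464077, -3.389734], [-0.015882, -0.738029]].
Δ = (-12.5987, 0.1069), so (p, q)₂ = (-11.7255, 0.2477).

(-11.7255, 0.2477)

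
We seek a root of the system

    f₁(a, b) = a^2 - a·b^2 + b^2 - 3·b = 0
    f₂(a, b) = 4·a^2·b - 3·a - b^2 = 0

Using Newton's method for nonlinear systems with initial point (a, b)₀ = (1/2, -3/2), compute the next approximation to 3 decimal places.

At (1/2, -3/2): F = (5.875, -5.250).
Jacobian J = [[2·a - b^2, -2·a·b + 2·b - 3], [8·a·b - 3, 4·a^2 - 2·b]].
At the point, J = [[-1.250, -4.500], [-9.000, 4.000]] (det J = -45.500).
Solving J·Δ = −F gives Δ = (-0.003, 1.306).
Then the next iterate is (a, b)₁ = (0.497, -0.194).

(0.497, -0.194)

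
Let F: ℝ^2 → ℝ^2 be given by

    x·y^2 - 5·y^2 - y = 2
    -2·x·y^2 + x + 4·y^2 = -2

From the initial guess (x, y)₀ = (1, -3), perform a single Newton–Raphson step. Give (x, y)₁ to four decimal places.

(1.2226, -1.5654)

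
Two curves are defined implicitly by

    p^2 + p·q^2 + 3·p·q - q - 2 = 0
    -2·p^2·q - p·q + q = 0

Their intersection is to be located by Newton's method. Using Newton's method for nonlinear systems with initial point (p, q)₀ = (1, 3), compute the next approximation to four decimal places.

(0.7500, 1.8750)

At (1, 3): F = (14.0000, -6.0000).
Jacobian J = [[2·p + q^2 + 3·q, 2·p·q + 3·p - 1], [-4·p·q - q, -2·p^2 - p + 1]].
At the point, J = [[20.0000, 8.0000], [-15.0000, -2.0000]] (det J = 80.0000).
Solving J·Δ = −F gives Δ = (-0.2500, -1.1250).
Then the next iterate is (p, q)₁ = (0.7500, 1.8750).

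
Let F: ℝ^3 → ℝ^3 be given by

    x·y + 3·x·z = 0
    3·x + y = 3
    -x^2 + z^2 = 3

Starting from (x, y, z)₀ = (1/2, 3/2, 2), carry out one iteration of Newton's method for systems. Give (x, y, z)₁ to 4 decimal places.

At (1/2, 3/2, 2): F = (3.7500, 0.0000, 0.7500).
Jacobian J = [[y + 3·z, x, 3·x], [3, 1, 0], [-2·x, 0, 2·z]].
At the point, J = [[7.5000, 0.5000, 1.5000], [3.0000, 1.0000, 0.0000], [-1.0000, 0.0000, 4.0000]] (det J = 25.5000).
Solving J·Δ = −F gives Δ = (-0.5441, 1.6324, -0.3235).
Then the next iterate is (x, y, z)₁ = (-0.0441, 3.1324, 1.6765).

(-0.0441, 3.1324, 1.6765)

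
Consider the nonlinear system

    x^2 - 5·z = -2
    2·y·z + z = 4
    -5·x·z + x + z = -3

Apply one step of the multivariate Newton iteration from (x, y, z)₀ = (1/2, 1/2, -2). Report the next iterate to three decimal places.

(0.236, -0.301, 0.397)

At (1/2, 1/2, -2): F = (12.250, -8.000, 6.500).
Jacobian J = [[2·x, 0, -5], [0, 2·z, 2·y + 1], [-5·z + 1, 0, -5·x + 1]].
At the point, J = [[1.000, 0.000, -5.000], [0.000, -4.000, 2.000], [11.000, 0.000, -1.500]] (det J = -214.000).
Solving J·Δ = −F gives Δ = (-0.264, -0.801, 2.397).
Then the next iterate is (x, y, z)₁ = (0.236, -0.301, 0.397).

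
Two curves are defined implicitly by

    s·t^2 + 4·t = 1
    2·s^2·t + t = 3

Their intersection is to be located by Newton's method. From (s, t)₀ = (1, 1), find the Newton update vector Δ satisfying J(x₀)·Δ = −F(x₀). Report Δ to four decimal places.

(0.5714, -0.7619)

At (1, 1): F = (4.0000, 0.0000).
Jacobian J = [[t^2, 2·s·t + 4], [4·s·t, 2·s^2 + 1]].
At the point, J = [[1.0000, 6.0000], [4.0000, 3.0000]] (det J = -21.0000).
Solving J·Δ = −F gives Δ = (0.5714, -0.7619).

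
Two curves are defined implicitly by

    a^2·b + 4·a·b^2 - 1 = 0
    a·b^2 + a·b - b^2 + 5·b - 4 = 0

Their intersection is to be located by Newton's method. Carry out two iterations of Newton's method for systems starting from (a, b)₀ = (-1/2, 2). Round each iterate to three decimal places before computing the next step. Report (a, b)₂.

At (-1/2, 2): F = (-8.500, -1.000).
Jacobian J = [[2·a·b + 4·b^2, a^2 + 8·a·b], [b^2 + b, 2·a·b + a - 2·b + 5]].
At the point, J = [[14.000, -7.750], [6.000, -1.500]] (det J = 25.500).
Solving J·Δ = −F gives Δ = (-0.196, -1.451).
Then the next iterate is (a, b)₁ = (-0.696, 0.549).
Round to (-0.696, 0.549) and repeat: F = (-1.57316, -2.14828), J = [[0.44140, -2.57242], [0.85040, 2.44179]].
Δ = (2.869, -0.119), so (a, b)₂ = (2.173, 0.430).

(2.173, 0.430)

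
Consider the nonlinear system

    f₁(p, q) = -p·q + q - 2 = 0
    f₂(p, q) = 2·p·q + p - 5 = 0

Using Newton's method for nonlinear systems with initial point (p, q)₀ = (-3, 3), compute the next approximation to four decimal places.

At (-3, 3): F = (10.0000, -26.0000).
Jacobian J = [[-q, -p + 1], [2·q + 1, 2·p]].
At the point, J = [[-3.0000, 4.0000], [7.0000, -6.0000]] (det J = -10.0000).
Solving J·Δ = −F gives Δ = (4.4000, 0.8000).
Then the next iterate is (p, q)₁ = (1.4000, 3.8000).

(1.4000, 3.8000)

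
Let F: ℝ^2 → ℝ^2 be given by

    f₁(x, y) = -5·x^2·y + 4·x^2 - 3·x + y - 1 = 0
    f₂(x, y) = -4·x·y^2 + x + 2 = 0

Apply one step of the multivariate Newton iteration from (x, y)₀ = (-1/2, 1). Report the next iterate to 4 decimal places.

At (-1/2, 1): F = (1.2500, 3.5000).
Jacobian J = [[-10·x·y + 8·x - 3, -5·x^2 + 1], [-4·y^2 + 1, -8·x·y]].
At the point, J = [[-2.0000, -0.2500], [-3.0000, 4.0000]] (det J = -8.7500).
Solving J·Δ = −F gives Δ = (0.6714, -0.3714).
Then the next iterate is (x, y)₁ = (0.1714, 0.6286).

(0.1714, 0.6286)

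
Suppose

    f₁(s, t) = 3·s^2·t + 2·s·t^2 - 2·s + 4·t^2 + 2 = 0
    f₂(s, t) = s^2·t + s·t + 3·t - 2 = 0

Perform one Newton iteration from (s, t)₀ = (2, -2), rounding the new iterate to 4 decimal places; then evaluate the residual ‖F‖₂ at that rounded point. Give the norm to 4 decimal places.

6.4783

At (2, -2): F = (6.0000, -20.0000).
Jacobian J = [[6·s·t + 2·t^2 - 2, 3·s^2 + 4·s·t + 8·t], [2·s·t + t, s^2 + s + 3]].
At the point, J = [[-18.0000, -20.0000], [-10.0000, 9.0000]] (det J = -362.0000).
Solving J·Δ = −F gives Δ = (-0.9558, 1.1602).
Then the next iterate is (s, t)₁ = (1.0442, -0.8398).
Re-evaluating at (1.0442, -0.8398): F = (1.458493, -6.311998), so ‖F‖₂ = 6.4783.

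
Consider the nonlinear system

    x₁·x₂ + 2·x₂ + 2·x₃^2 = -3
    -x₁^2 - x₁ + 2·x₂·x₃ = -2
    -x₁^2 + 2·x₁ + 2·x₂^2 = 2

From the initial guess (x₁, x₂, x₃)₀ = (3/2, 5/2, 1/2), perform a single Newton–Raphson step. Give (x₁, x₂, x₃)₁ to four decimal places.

(-0.4189, 1.1831, -0.9218)

At (3/2, 5/2, 1/2): F = (12.2500, 0.7500, 11.2500).
Jacobian J = [[x₂, x₁ + 2, 4·x₃], [-2·x₁ - 1, 2·x₃, 2·x₂], [-2·x₁ + 2, 4·x₂, 0]].
At the point, J = [[2.5000, 3.5000, 2.0000], [-4.0000, 1.0000, 5.0000], [-1.0000, 10.0000, 0.0000]] (det J = -220.5000).
Solving J·Δ = −F gives Δ = (-1.9189, -1.3169, -1.4218).
Then the next iterate is (x₁, x₂, x₃)₁ = (-0.4189, 1.1831, -0.9218).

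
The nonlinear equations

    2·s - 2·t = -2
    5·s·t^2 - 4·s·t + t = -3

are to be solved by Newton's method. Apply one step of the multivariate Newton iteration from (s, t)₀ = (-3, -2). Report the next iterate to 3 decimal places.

(-2.178, -1.178)

At (-3, -2): F = (0.000, -83.000).
Jacobian J = [[2, -2], [5·t^2 - 4·t, 10·s·t - 4·s + 1]].
At the point, J = [[2.000, -2.000], [28.000, 73.000]] (det J = 202.000).
Solving J·Δ = −F gives Δ = (0.822, 0.822).
Then the next iterate is (s, t)₁ = (-2.178, -1.178).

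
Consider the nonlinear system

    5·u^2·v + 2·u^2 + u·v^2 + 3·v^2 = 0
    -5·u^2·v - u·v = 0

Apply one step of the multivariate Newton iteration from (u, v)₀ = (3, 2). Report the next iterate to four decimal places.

(2.5429, 0.5905)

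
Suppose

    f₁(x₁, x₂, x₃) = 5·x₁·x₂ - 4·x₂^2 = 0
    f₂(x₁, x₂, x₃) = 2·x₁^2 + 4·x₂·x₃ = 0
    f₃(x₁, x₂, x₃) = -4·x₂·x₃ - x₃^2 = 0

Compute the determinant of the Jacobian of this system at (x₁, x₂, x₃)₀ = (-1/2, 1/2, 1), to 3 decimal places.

32.000

J = [[5·x₂, 5·x₁ - 8·x₂, 0], [4·x₁, 4·x₃, 4·x₂], [0, -4·x₃, -4·x₂ - 2·x₃]].
At the point, J = [[2.500, -6.500, 0.000], [-2.000, 4.000, 2.000], [0.000, -4.000, -4.000]].
det J = 32.000.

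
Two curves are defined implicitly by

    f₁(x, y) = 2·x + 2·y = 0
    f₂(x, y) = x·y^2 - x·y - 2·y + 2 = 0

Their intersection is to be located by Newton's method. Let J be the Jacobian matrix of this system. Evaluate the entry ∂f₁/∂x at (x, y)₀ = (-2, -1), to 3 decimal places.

∂f₁/∂x = 2.
At (-2, -1) this is 2.000.

2.000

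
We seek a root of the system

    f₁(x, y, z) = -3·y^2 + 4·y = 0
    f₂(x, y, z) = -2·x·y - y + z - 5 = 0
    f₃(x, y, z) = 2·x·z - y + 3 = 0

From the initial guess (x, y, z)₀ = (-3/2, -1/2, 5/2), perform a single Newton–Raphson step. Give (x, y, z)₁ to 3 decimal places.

At (-3/2, -1/2, 5/2): F = (-2.750, -3.500, -4.000).
Jacobian J = [[0, -6·y + 4, 0], [-2·y, -2·x - 1, 1], [2·z, -1, 2·x]].
At the point, J = [[0.000, 7.000, 0.000], [1.000, 2.000, 1.000], [5.000, -1.000, -3.000]] (det J = 56.000).
Solving J·Δ = −F gives Δ = (1.567, 0.393, 1.147).
Then the next iterate is (x, y, z)₁ = (0.067, -0.107, 3.647).

(0.067, -0.107, 3.647)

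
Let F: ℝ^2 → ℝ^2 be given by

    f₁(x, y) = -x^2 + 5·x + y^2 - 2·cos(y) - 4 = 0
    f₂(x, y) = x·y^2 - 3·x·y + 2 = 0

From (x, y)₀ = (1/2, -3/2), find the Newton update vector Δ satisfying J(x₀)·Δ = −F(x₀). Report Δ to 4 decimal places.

(-1.1868, -0.8786)

At (1/2, -3/2): F = (0.358526, 5.3750).
Jacobian J = [[-2·x + 5, 2·y + 2·sin(y)], [y^2 - 3·y, 2·x·y - 3·x]].
At the point, J = [[4.0000, -4.994990], [6.7500, -3.0000]] (det J = 21.716182).
Solving J·Δ = −F gives Δ = (-1.1868, -0.8786).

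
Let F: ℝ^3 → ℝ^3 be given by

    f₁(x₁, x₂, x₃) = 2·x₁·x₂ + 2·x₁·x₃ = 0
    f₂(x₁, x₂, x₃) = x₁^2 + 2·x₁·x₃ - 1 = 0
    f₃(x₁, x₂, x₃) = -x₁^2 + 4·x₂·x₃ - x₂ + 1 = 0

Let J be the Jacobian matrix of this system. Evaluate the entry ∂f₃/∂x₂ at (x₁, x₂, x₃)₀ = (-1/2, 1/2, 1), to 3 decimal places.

3.000

∂f₃/∂x₂ = 4·x₃ - 1.
At (-1/2, 1/2, 1) this is 3.000.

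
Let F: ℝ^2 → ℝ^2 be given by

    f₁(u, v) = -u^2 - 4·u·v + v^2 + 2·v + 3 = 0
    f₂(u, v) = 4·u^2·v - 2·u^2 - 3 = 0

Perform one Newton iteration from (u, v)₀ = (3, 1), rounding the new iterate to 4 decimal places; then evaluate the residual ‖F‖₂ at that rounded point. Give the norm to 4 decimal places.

At (3, 1): F = (-15.0000, 15.0000).
Jacobian J = [[-2·u - 4·v, -4·u + 2·v + 2], [8·u·v - 4·u, 4·u^2]].
At the point, J = [[-10.0000, -8.0000], [12.0000, 36.0000]] (det J = -264.0000).
Solving J·Δ = −F gives Δ = (-1.5909, 0.1136).
Then the next iterate is (u, v)₁ = (1.4091, 1.1136).
Re-evaluating at (1.4091, 1.1136): F = (-1.794953, 1.873365), so ‖F‖₂ = 2.5945.

2.5945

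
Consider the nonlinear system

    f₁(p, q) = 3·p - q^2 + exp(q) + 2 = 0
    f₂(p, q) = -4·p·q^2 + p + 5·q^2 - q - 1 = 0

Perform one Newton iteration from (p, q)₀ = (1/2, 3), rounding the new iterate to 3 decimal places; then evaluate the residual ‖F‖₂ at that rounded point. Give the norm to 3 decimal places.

9.739

At (1/2, 3): F = (14.58554, 23.500).
Jacobian J = [[3, -2·q + exp(q)], [-4·q^2 + 1, -8·p·q + 10·q - 1]].
At the point, J = [[3.000, 14.08554], [-35.000, 17.000]] (det J = 543.99379).
Solving J·Δ = −F gives Δ = (0.153, -1.068).
Then the next iterate is (p, q)₁ = (0.653, 1.932).
Re-evaluating at (0.653, 1.932): F = (7.12968, 6.63451), so ‖F‖₂ = 9.739.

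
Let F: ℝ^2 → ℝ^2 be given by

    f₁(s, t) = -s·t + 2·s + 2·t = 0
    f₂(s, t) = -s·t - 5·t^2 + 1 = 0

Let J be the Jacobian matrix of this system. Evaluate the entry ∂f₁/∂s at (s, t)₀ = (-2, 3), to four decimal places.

∂f₁/∂s = -t + 2.
At (-2, 3) this is -1.0000.

-1.0000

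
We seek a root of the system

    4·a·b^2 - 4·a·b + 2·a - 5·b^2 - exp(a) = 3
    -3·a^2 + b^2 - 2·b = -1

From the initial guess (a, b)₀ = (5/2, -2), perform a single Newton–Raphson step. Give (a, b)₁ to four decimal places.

At (5/2, -2): F = (29.817506, -9.7500).
Jacobian J = [[4·b^2 - 4·b - exp(a) + 2, 8·a·b - 4·a - 10·b], [-6·a, 2·b - 2]].
At the point, J = [[13.817506, -30.0000], [-15.0000, -6.0000]] (det J = -532.905036).
Solving J·Δ = −F gives Δ = (-0.8846, 0.5865).
Then the next iterate is (a, b)₁ = (1.6154, -1.4135).

(1.6154, -1.4135)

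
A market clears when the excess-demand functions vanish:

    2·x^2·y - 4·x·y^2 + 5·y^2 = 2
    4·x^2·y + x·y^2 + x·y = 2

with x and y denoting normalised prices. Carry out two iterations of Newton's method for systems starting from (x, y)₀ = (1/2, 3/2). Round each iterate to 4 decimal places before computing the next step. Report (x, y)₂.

(0.5999, 0.7784)

At (1/2, 3/2): F = (5.5000, 1.3750).
Jacobian J = [[4·x·y - 4·y^2, 2·x^2 - 8·x·y + 10·y], [8·x·y + y^2 + y, 4·x^2 + 2·x·y + x]].
At the point, J = [[-6.0000, 9.5000], [9.7500, 3.0000]] (det J = -110.6250).
Solving J·Δ = −F gives Δ = (0.0311, -0.5593).
Then the next iterate is (x, y)₁ = (0.5311, 0.9407).
Round to (0.5311, 0.9407) and repeat: F = (1.075347, 0.030947), J = [[-1.541243, 5.974288], [5.822463, 2.658580]].
Δ = (0.0688, -0.1623), so (x, y)₂ = (0.5999, 0.7784).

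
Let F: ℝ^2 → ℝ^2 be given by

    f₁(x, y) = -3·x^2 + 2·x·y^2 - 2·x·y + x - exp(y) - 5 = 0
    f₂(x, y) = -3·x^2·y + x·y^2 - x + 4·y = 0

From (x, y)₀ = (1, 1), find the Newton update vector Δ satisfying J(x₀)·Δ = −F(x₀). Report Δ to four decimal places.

(-1.4727, -3.2786)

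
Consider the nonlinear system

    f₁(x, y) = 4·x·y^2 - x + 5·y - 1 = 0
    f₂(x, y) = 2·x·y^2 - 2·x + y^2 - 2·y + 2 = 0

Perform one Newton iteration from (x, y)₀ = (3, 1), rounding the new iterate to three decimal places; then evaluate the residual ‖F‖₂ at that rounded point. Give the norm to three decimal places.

At (3, 1): F = (13.000, 1.000).
Jacobian J = [[4·y^2 - 1, 8·x·y + 5], [2·y^2 - 2, 4·x·y + 2·y - 2]].
At the point, J = [[3.000, 29.000], [0.000, 12.000]] (det J = 36.000).
Solving J·Δ = −F gives Δ = (-3.528, -0.083).
Then the next iterate is (x, y)₁ = (-0.528, 0.917).
Re-evaluating at (-0.528, 0.917): F = (2.33704, 1.17491), so ‖F‖₂ = 2.616.

2.616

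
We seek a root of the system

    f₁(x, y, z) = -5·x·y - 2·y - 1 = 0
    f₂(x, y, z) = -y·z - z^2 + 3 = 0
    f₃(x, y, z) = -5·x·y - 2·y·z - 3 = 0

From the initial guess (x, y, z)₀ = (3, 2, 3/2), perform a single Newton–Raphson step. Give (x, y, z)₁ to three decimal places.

At (3, 2, 3/2): F = (-35.000, -2.250, -39.000).
Jacobian J = [[-5·y, -5·x - 2, 0], [0, -z, -y - 2·z], [-5·y, -5·x - 2·z, -2·y]].
At the point, J = [[-10.000, -17.000, 0.000], [0.000, -1.500, -5.000], [-10.000, -18.000, -4.000]] (det J = -10.000).
Solving J·Δ = −F gives Δ = (-22.200, 11.000, -3.750).
Then the next iterate is (x, y, z)₁ = (-19.200, 13.000, -2.250).

(-19.200, 13.000, -2.250)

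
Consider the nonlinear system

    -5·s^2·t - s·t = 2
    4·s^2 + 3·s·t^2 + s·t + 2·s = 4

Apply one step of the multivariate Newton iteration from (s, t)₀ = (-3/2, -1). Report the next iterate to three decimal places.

(-1.236, -0.585)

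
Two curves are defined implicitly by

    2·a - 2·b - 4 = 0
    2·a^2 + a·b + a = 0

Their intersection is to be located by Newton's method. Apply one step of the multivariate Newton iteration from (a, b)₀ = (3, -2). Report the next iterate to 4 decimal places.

At (3, -2): F = (6.0000, 15.0000).
Jacobian J = [[2, -2], [4·a + b + 1, a]].
At the point, J = [[2.0000, -2.0000], [11.0000, 3.0000]] (det J = 28.0000).
Solving J·Δ = −F gives Δ = (-1.7143, 1.2857).
Then the next iterate is (a, b)₁ = (1.2857, -0.7143).

(1.2857, -0.7143)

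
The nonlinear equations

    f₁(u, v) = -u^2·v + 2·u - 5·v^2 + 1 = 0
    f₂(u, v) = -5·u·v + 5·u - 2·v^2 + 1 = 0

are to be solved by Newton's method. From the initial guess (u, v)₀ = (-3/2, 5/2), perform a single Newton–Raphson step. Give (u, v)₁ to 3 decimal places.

(-1.104, 1.212)

At (-3/2, 5/2): F = (-38.875, -0.250).
Jacobian J = [[-2·u·v + 2, -u^2 - 10·v], [-5·v + 5, -5·u - 4·v]].
At the point, J = [[9.500, -27.250], [-7.500, -2.500]] (det J = -228.125).
Solving J·Δ = −F gives Δ = (0.396, -1.288).
Then the next iterate is (u, v)₁ = (-1.104, 1.212).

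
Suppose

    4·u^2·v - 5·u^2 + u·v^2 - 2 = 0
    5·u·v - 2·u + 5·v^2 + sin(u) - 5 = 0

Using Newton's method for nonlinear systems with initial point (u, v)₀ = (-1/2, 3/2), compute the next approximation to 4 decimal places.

(1.3299, 0.3247)

At (-1/2, 3/2): F = (-2.8750, 3.020574).
Jacobian J = [[8·u·v - 10·u + v^2, 4·u^2 + 2·u·v], [5·v + cos(u) - 2, 5·u + 10·v]].
At the point, J = [[1.2500, -0.5000], [6.377583, 12.5000]] (det J = 18.813791).
Solving J·Δ = −F gives Δ = (1.8299, -1.1753).
Then the next iterate is (u, v)₁ = (1.3299, 0.3247).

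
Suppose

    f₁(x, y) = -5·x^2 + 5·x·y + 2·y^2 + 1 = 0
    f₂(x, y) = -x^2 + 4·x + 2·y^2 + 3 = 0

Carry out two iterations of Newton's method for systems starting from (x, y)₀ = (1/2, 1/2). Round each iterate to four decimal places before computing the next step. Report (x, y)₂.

(-0.6768, -0.3154)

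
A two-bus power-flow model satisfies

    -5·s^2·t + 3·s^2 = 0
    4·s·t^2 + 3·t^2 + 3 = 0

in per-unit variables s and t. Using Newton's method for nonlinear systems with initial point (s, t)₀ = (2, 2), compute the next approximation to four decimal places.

At (2, 2): F = (-28.0000, 47.0000).
Jacobian J = [[-10·s·t + 6·s, -5·s^2], [4·t^2, 8·s·t + 6·t]].
At the point, J = [[-28.0000, -20.0000], [16.0000, 44.0000]] (det J = -912.0000).
Solving J·Δ = −F gives Δ = (-0.3202, -0.9518).
Then the next iterate is (s, t)₁ = (1.6798, 1.0482).

(1.6798, 1.0482)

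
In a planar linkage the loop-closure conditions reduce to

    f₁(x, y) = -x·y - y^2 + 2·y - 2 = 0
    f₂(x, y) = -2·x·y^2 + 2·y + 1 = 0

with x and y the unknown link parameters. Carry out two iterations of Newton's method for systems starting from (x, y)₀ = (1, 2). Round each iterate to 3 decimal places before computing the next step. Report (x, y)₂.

At (1, 2): F = (-4.000, -3.000).
Jacobian J = [[-y, -x - 2·y + 2], [-2·y^2, -4·x·y + 2]].
At the point, J = [[-2.000, -3.000], [-8.000, -6.000]] (det J = -12.000).
Solving J·Δ = −F gives Δ = (1.250, -2.167).
Then the next iterate is (x, y)₁ = (2.250, -0.167).
Round to (2.250, -0.167) and repeat: F = (-1.98614, 0.54050), J = [[0.167, 0.084], [-0.05578, 3.503]].
Δ = (11.876, 0.035), so (x, y)₂ = (14.126, -0.132).

(14.126, -0.132)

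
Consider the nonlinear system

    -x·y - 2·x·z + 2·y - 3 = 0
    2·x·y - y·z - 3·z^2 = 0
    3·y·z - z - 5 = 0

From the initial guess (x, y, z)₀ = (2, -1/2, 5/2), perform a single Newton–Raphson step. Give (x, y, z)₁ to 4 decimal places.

(0.0847, 0.6349, 1.4047)

At (2, -1/2, 5/2): F = (-13.0000, -19.5000, -11.2500).
Jacobian J = [[-y - 2·z, -x + 2, -2·x], [2·y, 2·x - z, -y - 6·z], [0, 3·z, 3·y - 1]].
At the point, J = [[-4.5000, 0.0000, -4.0000], [-1.0000, 1.5000, -14.5000], [0.0000, 7.5000, -2.5000]] (det J = -442.5000).
Solving J·Δ = −F gives Δ = (-1.9153, 1.1349, -1.0953).
Then the next iterate is (x, y, z)₁ = (0.0847, 0.6349, 1.4047).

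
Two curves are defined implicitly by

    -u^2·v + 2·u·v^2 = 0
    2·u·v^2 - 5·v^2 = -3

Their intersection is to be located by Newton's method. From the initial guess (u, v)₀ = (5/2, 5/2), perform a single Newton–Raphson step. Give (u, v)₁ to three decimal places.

(2.260, 1.667)

At (5/2, 5/2): F = (15.625, 3.000).
Jacobian J = [[-2·u·v + 2·v^2, -u^2 + 4·u·v], [2·v^2, 4·u·v - 10·v]].
At the point, J = [[0.000, 18.750], [12.500, 0.000]] (det J = -234.375).
Solving J·Δ = −F gives Δ = (-0.240, -0.833).
Then the next iterate is (u, v)₁ = (2.260, 1.667).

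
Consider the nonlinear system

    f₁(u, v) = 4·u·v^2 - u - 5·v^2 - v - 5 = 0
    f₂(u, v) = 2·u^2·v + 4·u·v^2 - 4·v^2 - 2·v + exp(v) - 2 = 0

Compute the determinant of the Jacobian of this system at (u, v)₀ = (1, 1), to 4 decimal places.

32.1548

J = [[4·v^2 - 1, 8·u·v - 10·v - 1], [4·u·v + 4·v^2, 2·u^2 + 8·u·v - 8·v + exp(v) - 2]].
At the point, J = [[3.0000, -3.0000], [8.0000, 2.718282]].
det J = 32.1548.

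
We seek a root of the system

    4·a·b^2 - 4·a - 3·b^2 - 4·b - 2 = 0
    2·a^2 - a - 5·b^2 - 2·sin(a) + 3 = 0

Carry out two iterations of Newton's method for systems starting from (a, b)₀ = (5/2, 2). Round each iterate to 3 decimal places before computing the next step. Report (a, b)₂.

At (5/2, 2): F = (8.000, -8.19694).
Jacobian J = [[4·b^2 - 4, 8·a·b - 6·b - 4], [4·a - 2·cos(a) - 1, -10·b]].
At the point, J = [[12.000, 24.000], [10.60229, -20.000]] (det J = -494.45489).
Solving J·Δ = −F gives Δ = (0.074, -0.370).
Then the next iterate is (a, b)₁ = (2.574, 1.630).
Round to (2.574, 1.630) and repeat: F = (0.56874, -0.68276), J = [[6.62760, 19.78496], [10.98240, -16.300]].
Δ = (0.013, -0.033), so (a, b)₂ = (2.587, 1.597).

(2.587, 1.597)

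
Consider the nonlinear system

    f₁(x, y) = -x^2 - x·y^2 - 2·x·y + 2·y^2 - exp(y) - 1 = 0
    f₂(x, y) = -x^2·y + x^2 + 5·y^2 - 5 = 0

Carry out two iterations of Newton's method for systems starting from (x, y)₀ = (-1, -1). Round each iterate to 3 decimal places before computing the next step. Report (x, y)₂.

At (-1, -1): F = (-1.36788, 2.000).
Jacobian J = [[-2·x - y^2 - 2·y, -2·x·y - 2·x + 4·y - exp(y)], [-2·x·y + 2·x, -x^2 + 10·y]].
At the point, J = [[3.000, -4.36788], [-4.000, -11.000]] (det J = -50.47152).
Solving J·Δ = −F gives Δ = (0.471, 0.010).
Then the next iterate is (x, y)₁ = (-0.529, -0.990).
Round to (-0.529, -0.990) and repeat: F = (-0.22016, 0.45738), J = [[2.05790, -4.32100], [-2.10542, -10.17984]].
Δ = (0.140, 0.016), so (x, y)₂ = (-0.389, -0.974).

(-0.389, -0.974)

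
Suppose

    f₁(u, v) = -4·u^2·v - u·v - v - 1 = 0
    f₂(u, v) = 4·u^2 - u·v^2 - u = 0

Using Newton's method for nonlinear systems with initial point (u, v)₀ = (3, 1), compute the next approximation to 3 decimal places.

At (3, 1): F = (-41.000, 30.000).
Jacobian J = [[-8·u·v - v, -4·u^2 - u - 1], [8·u - v^2 - 1, -2·u·v]].
At the point, J = [[-25.000, -40.000], [22.000, -6.000]] (det J = 1030.000).
Solving J·Δ = −F gives Δ = (-1.404, -0.148).
Then the next iterate is (u, v)₁ = (1.596, 0.852).

(1.596, 0.852)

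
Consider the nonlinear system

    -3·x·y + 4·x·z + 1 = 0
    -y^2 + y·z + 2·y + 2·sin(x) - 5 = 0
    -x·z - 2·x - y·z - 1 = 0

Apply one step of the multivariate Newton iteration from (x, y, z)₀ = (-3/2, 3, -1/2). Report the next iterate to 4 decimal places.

(-1.1850, 1.0299, 0.3617)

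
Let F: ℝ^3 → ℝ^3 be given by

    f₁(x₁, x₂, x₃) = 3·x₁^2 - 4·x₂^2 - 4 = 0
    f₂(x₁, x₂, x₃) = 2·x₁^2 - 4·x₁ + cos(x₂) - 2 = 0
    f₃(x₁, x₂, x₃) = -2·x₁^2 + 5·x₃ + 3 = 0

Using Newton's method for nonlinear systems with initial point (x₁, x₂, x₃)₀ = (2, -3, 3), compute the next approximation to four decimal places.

(2.7190, -2.1928, 2.1504)

At (2, -3, 3): F = (-28.0000, -2.989992, 10.0000).
Jacobian J = [[6·x₁, -8·x₂, 0], [4·x₁ - 4, -sin(x₂), 0], [-4·x₁, 0, 5]].
At the point, J = [[12.0000, 24.0000, 0.0000], [4.0000, 0.141120, 0.0000], [-8.0000, 0.0000, 5.0000]] (det J = -471.532800).
Solving J·Δ = −F gives Δ = (0.7190, 0.8072, -0.8496).
Then the next iterate is (x₁, x₂, x₃)₁ = (2.7190, -2.1928, 2.1504).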